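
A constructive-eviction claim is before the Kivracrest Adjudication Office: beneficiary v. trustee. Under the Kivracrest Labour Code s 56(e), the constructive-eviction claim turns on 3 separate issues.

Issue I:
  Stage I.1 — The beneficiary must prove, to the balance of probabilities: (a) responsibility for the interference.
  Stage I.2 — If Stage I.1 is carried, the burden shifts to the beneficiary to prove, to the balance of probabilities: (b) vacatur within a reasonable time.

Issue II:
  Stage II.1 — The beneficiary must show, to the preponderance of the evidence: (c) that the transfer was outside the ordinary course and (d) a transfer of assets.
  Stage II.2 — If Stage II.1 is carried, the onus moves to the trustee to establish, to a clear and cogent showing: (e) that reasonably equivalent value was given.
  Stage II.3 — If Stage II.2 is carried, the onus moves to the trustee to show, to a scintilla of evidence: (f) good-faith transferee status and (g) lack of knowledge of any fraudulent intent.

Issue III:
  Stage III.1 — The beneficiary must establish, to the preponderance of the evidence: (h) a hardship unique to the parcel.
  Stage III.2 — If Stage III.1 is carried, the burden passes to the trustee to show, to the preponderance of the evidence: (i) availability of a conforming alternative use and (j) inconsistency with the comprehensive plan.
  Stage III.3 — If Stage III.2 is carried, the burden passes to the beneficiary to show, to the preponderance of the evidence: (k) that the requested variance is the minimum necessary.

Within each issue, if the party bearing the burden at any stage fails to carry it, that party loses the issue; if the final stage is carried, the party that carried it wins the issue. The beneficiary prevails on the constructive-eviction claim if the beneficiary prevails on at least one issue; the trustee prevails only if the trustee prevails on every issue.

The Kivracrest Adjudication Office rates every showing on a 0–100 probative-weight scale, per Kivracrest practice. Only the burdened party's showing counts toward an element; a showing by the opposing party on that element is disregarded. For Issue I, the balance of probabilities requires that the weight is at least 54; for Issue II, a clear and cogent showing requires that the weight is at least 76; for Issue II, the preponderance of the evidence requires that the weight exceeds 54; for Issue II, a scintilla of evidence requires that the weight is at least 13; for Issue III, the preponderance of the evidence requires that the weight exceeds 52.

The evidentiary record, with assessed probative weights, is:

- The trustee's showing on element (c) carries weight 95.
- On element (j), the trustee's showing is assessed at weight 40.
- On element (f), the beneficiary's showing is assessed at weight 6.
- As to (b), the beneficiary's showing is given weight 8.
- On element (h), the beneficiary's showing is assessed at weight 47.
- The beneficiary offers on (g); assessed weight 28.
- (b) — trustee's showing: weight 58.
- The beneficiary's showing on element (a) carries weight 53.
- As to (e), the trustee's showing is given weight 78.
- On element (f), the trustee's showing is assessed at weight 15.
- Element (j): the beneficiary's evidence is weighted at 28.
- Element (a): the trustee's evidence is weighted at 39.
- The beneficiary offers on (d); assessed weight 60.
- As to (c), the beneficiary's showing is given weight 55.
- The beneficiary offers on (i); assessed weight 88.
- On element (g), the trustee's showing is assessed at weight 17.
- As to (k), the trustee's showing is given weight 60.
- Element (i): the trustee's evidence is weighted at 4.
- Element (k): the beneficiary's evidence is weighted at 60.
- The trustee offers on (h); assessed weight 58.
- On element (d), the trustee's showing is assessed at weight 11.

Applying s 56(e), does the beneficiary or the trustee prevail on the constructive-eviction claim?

— Issue I —
Stage I.1 — burden on beneficiary; standard: the balance of probabilities (weight is at least 54).
    (a): 53 (trustee's 39 disregarded) < 54 [not met]
  The beneficiary does not carry Stage I.1.
The analysis ends at Stage I.1; the trustee prevails on this issue.
— Issue II —
Stage II.1 — burden on beneficiary; standard: the preponderance of the evidence (weight exceeds 54).
    (c): 55 (trustee's 95 disregarded) > 54 [met]
    (d): 60 (trustee's 11 disregarded) > 54 [met]
  All elements met. The burden passes to the trustee.
Stage II.2 — burden on trustee; standard: a clear and cogent showing (weight is at least 76).
    (e): 78 ≥ 76 [met]
  Stage II.2 is satisfied; the trustee continues to bear the burden.
Stage II.3 — burden on trustee; standard: a scintilla of evidence (weight is at least 13).
    (f): 15 (beneficiary's 6 disregarded) ≥ 13 [met]
    (g): 17 (beneficiary's 28 disregarded) ≥ 13 [met]
  All elements met at the final stage.
All stages carried — the trustee prevails on this issue.
— Issue III —
At Stage III.1 the beneficiary must meet the preponderance of the evidence (weight exceeds 52): on (h) the weight is 47 (the trustee's 58 is given no effect), which does not exceed 52, so (h) does not meet the standard.
  Stage III.1 not carried; the beneficiary fails its burden.
So the trustee prevails on this issue.
Per-issue: Issue I → trustee; Issue II → trustee; Issue III → trustee. The beneficiary must prevail on at least one issue; overall, the trustee prevails.

trustee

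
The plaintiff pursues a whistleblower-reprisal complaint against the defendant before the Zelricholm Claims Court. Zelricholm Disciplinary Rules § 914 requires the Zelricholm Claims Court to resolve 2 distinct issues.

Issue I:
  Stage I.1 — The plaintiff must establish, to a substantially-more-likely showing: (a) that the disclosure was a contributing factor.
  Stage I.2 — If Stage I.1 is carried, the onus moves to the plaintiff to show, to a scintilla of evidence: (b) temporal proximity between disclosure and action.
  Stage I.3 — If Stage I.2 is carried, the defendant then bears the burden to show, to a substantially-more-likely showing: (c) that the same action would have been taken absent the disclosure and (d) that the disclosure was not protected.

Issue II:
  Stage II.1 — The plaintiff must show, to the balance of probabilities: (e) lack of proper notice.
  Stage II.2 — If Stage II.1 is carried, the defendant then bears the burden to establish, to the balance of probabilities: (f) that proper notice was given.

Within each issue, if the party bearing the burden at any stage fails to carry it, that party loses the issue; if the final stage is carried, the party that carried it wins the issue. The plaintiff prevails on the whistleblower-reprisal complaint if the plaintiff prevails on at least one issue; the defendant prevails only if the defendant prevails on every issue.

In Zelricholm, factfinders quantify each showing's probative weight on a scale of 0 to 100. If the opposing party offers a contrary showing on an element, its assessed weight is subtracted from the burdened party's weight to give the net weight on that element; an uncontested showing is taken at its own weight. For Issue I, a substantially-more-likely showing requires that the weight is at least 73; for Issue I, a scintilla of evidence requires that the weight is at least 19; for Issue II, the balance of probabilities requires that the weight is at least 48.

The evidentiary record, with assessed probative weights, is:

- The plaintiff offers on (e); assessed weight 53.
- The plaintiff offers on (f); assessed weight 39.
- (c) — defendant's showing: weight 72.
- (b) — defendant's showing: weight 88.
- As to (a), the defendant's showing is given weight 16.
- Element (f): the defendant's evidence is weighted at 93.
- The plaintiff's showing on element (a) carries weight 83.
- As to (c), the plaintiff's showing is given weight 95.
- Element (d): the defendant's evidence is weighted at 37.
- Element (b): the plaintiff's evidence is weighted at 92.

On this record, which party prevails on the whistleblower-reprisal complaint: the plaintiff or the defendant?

— Issue I —
Stage I.1 (plaintiff, a substantially-more-likely showing, weight is at least 73): (a) net 83−16=67 < 73 — fails.
  Stage I.1 not carried; the plaintiff fails its burden.
So the defendant prevails on this issue.
— Issue II —
Stage II.1 — burden on plaintiff; standard: the balance of probabilities (weight is at least 48).
    (e): 53 ≥ 48 [met]
  The plaintiff carries Stage II.1; the defendant now bears the burden.
Stage II.2 — burden on defendant; standard: the balance of probabilities (weight is at least 48).
    (f): 93 − 39 = 54 ≥ 48 [met]
  All elements met at the final stage.
Every stage carried; the defendant prevails on this issue.
Per-issue: Issue I → defendant; Issue II → defendant. The plaintiff must prevail on at least one issue; overall, the defendant prevails.

defendant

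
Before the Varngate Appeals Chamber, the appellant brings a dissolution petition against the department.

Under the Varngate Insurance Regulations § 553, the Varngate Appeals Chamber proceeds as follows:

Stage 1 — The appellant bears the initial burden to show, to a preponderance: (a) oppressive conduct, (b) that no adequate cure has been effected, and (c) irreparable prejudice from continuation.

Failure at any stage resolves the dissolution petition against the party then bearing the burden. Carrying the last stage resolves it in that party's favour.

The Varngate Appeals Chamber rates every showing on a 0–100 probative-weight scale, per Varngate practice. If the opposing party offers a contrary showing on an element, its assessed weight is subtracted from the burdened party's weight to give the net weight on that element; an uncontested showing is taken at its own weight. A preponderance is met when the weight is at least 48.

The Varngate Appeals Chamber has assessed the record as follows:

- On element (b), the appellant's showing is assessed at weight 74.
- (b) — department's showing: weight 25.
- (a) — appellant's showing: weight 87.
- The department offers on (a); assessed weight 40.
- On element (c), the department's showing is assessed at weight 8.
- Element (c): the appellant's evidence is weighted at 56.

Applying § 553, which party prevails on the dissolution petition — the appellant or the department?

department

Stage 1 — burden on appellant; standard: a preponderance (weight is at least 48).
    (a): 87 − 40 = 47 < 48 [not met]
    (b): 74 − 25 = 49 ≥ 48 [met]
    (c): 56 − 8 = 48 ≥ 48 [met]
  Not every element is met, so the appellant fails to carry Stage 1.
The department prevails.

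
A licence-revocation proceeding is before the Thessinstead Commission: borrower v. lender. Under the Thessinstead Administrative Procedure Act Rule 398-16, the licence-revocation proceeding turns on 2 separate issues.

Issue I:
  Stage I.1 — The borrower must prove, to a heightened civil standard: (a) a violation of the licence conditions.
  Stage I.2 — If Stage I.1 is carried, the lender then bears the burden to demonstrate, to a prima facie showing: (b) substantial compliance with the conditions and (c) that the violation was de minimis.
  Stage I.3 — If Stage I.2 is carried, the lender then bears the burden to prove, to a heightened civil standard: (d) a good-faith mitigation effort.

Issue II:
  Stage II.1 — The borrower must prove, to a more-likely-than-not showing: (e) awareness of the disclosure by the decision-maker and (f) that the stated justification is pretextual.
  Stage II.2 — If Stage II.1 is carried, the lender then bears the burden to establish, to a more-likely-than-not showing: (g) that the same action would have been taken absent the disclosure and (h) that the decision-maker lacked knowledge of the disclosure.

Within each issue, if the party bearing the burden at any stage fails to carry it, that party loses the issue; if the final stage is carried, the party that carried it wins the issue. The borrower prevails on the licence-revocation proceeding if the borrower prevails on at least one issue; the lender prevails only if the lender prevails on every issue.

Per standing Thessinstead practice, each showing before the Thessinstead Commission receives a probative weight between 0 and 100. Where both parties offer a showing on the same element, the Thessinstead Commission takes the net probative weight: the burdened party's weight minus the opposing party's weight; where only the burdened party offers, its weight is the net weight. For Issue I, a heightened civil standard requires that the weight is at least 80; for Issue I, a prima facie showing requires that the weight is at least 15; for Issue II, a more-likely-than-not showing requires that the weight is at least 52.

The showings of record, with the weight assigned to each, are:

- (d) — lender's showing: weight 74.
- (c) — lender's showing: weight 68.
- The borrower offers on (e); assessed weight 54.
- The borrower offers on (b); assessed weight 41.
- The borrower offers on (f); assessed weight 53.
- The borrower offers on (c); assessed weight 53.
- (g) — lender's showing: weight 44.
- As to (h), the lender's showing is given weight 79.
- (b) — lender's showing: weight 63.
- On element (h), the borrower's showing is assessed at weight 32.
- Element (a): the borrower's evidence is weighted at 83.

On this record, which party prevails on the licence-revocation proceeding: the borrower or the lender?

— Issue I —
Stage I.1 — burden on borrower; standard: a heightened civil standard (weight is at least 80).
    (a): 83 ≥ 80 [met]
  Stage I.1 carried; the burden shifts to the lender.
Stage I.2 — burden on lender; standard: a prima facie showing (weight is at least 15).
    (b): 63 − 41 = 22 ≥ 15 [met]
    (c): 68 − 53 = 15 ≥ 15 [met]
  Stage I.2 is satisfied; the lender continues to bear the burden.
Stage I.3 — burden on lender; standard: a heightened civil standard (weight is at least 80).
    (d): 74 < 80 [not met]
  Stage I.3 not carried; the lender fails its burden.
So the borrower prevails on this issue.
— Issue II —
Stage II.1 — burden on borrower; standard: a more-likely-than-not showing (weight is at least 52).
    (e): 54 ≥ 52 [met]
    (f): 53 ≥ 52 [met]
  The borrower carries Stage II.1; the lender now bears the burden.
Stage II.2 — burden on lender; standard: a more-likely-than-not showing (weight is at least 52).
    (g): 44 < 52 [not met]
    (h): 79 − 32 = 47 < 52 [not met]
  The lender does not carry Stage II.2.
The borrower prevails on this issue.
Per-issue: Issue I → borrower; Issue II → borrower. The borrower must prevail on at least one issue; overall, the borrower prevails.

borrower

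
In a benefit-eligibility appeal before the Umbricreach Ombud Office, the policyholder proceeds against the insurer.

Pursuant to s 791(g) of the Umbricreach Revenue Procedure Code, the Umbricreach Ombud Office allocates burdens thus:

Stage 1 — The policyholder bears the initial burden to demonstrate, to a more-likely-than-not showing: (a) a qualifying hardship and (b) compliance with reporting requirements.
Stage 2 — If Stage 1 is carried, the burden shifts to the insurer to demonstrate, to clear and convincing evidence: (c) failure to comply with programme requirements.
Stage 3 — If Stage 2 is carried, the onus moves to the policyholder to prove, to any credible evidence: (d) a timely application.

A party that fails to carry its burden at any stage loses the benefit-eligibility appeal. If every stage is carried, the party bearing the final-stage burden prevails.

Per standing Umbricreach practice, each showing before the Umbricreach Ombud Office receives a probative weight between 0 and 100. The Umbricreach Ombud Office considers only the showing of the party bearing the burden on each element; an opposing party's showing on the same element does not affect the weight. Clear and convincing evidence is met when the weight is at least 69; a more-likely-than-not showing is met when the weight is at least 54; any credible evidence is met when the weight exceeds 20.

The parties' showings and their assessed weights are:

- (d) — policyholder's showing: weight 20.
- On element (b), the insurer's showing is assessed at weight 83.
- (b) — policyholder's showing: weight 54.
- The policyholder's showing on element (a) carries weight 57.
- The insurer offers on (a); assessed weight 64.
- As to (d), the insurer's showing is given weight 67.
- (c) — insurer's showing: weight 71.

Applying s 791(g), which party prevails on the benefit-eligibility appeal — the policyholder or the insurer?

At Stage 1 the policyholder must meet a more-likely-than-not showing (weight is at least 54): on (a) the weight is 57 (the insurer's 64 is given no effect), ≥ 54, so (a) meets the standard; on (b) the weight is 54 (the insurer's 83 is given no effect), ≥ 54, so (b) meets the standard.
  Stage 1 carried; the burden shifts to the insurer.
At Stage 2 the insurer must meet clear and convincing evidence (weight is at least 69): on (c) the weight is 71, ≥ 69, so (c) meets the standard.
  All elements met. The burden passes to the policyholder.
At Stage 3 the policyholder must meet any credible evidence (weight exceeds 20): on (d) the weight is 20 (the insurer's 67 is given no effect), ≤ 20, so (d) does not meet the standard.
  Stage 3 not carried; the policyholder fails its burden.
The analysis ends at Stage 3; the insurer prevails.

insurer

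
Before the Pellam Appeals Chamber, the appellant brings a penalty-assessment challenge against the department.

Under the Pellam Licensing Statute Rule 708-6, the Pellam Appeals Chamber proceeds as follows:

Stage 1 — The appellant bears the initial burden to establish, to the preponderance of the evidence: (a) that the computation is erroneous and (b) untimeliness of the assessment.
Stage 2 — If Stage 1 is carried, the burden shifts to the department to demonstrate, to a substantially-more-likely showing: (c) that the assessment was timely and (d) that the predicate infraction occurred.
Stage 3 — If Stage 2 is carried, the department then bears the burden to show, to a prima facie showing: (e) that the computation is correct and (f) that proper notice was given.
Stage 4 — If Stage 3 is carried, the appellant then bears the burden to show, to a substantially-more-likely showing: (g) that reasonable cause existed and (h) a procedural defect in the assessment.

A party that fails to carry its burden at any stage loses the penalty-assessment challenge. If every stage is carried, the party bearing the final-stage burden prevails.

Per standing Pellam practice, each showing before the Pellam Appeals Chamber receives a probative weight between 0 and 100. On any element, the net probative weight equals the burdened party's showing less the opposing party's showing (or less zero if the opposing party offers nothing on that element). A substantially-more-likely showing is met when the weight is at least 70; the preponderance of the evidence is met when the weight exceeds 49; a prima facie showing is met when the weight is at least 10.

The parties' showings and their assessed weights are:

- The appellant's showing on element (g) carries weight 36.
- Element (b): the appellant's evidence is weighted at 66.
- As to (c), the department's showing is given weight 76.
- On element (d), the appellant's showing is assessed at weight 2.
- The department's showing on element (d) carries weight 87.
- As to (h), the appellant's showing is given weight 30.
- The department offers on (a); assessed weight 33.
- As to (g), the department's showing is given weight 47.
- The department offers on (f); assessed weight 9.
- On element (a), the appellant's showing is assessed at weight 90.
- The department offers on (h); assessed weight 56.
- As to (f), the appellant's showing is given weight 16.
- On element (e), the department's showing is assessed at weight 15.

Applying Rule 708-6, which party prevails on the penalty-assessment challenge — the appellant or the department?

At Stage 1 the appellant must meet the preponderance of the evidence (weight exceeds 49): on (a) the weight is 90 less the opposing 33 gives net 57, > 49, so (a) meets the standard; on (b) the weight is 66, which does exceed 49, so (b) meets the standard.
  The appellant carries Stage 1; the department now bears the burden.
At Stage 2 the department must meet a substantially-more-likely showing (weight is at least 70): on (c) the weight is 76, ≥ 70, so (c) meets the standard; on (d) the weight is 87 less the opposing 2 gives net 85, which does reach 70, so (d) meets the standard.
  Stage 2 carried; the burden remains with the department.
At Stage 3 the department must meet a prima facie showing (weight is at least 10): on (e) the weight is 15, which does reach 10, so (e) meets the standard; on (f) the weight is 9 less the opposing 16 gives net -7, < 10, so (f) does not meet the standard.
  Not every element is met, so the department fails to carry Stage 3.
The analysis ends at Stage 3; the appellant prevails.

appellant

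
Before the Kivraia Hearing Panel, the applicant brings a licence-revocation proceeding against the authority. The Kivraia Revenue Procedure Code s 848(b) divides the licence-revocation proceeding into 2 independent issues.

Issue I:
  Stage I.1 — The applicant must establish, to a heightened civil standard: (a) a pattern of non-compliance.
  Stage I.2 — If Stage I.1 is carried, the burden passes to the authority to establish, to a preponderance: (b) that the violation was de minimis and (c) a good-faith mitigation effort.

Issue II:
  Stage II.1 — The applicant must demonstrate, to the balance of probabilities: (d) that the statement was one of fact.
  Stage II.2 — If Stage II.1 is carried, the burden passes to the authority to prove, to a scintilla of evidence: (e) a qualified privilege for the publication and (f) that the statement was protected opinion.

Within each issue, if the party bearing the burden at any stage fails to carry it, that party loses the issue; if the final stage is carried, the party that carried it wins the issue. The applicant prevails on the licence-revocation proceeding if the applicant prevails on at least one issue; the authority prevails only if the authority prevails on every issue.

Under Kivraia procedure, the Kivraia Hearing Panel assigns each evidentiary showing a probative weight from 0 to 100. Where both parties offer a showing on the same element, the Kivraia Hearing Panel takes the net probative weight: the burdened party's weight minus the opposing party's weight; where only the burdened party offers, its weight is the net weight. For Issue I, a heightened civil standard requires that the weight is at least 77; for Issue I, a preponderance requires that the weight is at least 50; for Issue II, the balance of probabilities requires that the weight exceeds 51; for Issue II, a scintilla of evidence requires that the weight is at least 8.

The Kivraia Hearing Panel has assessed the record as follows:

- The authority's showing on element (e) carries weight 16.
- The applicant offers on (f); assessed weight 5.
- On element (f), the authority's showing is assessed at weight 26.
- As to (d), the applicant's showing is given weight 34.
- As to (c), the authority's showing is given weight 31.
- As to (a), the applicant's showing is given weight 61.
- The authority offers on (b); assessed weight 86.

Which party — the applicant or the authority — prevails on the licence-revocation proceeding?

authority

— Issue I —
Stage I.1 — burden on applicant; standard: a heightened civil standard (weight is at least 77).
    (a): 61 < 77 [not met]
  Stage I.1 not carried; the applicant fails its burden.
The authority prevails on this issue.
— Issue II —
Stage II.1 — burden on applicant; standard: the balance of probabilities (weight exceeds 51).
    (d): 34 ≤ 51 [not met]
  Not every element is met, so the applicant fails to carry Stage II.1.
The authority prevails on this issue.
Per-issue: Issue I → authority; Issue II → authority. The applicant must prevail on at least one issue; overall, the authority prevails.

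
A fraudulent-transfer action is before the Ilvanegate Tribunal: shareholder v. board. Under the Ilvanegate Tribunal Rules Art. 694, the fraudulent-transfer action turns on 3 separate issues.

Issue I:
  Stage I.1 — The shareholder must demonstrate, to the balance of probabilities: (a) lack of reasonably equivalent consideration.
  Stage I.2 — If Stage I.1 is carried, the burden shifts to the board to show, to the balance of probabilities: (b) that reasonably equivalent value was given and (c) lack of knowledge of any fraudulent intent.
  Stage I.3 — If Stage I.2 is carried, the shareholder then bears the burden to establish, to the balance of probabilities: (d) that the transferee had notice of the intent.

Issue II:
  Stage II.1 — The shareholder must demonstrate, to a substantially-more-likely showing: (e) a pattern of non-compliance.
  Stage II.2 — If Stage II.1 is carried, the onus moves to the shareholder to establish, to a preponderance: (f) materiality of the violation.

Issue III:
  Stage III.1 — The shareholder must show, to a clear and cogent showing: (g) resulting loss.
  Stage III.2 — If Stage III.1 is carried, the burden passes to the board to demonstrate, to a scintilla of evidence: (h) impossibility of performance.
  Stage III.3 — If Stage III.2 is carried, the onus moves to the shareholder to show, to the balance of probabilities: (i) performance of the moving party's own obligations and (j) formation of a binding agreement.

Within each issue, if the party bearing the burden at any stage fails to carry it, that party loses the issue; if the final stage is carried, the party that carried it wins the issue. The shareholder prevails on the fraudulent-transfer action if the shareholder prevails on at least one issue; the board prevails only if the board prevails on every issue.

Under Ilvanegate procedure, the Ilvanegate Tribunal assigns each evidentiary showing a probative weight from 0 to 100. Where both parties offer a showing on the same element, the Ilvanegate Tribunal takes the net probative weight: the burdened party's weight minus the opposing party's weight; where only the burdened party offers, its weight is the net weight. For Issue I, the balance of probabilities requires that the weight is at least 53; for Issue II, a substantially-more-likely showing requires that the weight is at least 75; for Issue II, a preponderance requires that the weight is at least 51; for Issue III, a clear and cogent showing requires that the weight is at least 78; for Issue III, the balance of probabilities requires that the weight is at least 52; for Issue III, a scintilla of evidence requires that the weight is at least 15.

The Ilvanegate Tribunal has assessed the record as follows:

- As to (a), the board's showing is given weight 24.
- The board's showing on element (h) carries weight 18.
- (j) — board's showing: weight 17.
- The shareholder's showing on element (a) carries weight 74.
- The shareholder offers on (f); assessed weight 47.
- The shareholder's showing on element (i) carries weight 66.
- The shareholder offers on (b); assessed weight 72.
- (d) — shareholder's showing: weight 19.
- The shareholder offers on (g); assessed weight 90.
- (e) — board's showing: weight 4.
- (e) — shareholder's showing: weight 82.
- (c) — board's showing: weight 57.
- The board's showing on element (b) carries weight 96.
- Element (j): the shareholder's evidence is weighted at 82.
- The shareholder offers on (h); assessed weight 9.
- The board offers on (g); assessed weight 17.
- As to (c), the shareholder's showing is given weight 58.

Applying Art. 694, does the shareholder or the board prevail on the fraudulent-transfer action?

board

— Issue I —
Stage I.1 — burden on shareholder; standard: the balance of probabilities (weight is at least 53).
    (a): 74 − 24 = 50 < 53 [not met]
  The shareholder does not carry Stage I.1.
So the board prevails on this issue.
— Issue II —
Stage II.1 — burden on shareholder; standard: a substantially-more-likely showing (weight is at least 75).
    (e): 82 − 4 = 78 ≥ 75 [met]
  All elements met. The shareholder retains the burden for Stage II.2.
Stage II.2 — burden on shareholder; standard: a preponderance (weight is at least 51).
    (f): 47 < 51 [not met]
  Not every element is met, so the shareholder fails to carry Stage II.2.
The board prevails on this issue.
— Issue III —
At Stage III.1 the shareholder must meet a clear and cogent showing (weight is at least 78): on (g) the weight is 90 less the opposing 17 gives net 73, which does not reach 78, so (g) does not meet the standard.
  The shareholder does not carry Stage III.1.
The analysis ends at Stage III.1; the board prevails on this issue.
Per-issue: Issue I → board; Issue II → board; Issue III → board. The shareholder must prevail on at least one issue; overall, the board prevails.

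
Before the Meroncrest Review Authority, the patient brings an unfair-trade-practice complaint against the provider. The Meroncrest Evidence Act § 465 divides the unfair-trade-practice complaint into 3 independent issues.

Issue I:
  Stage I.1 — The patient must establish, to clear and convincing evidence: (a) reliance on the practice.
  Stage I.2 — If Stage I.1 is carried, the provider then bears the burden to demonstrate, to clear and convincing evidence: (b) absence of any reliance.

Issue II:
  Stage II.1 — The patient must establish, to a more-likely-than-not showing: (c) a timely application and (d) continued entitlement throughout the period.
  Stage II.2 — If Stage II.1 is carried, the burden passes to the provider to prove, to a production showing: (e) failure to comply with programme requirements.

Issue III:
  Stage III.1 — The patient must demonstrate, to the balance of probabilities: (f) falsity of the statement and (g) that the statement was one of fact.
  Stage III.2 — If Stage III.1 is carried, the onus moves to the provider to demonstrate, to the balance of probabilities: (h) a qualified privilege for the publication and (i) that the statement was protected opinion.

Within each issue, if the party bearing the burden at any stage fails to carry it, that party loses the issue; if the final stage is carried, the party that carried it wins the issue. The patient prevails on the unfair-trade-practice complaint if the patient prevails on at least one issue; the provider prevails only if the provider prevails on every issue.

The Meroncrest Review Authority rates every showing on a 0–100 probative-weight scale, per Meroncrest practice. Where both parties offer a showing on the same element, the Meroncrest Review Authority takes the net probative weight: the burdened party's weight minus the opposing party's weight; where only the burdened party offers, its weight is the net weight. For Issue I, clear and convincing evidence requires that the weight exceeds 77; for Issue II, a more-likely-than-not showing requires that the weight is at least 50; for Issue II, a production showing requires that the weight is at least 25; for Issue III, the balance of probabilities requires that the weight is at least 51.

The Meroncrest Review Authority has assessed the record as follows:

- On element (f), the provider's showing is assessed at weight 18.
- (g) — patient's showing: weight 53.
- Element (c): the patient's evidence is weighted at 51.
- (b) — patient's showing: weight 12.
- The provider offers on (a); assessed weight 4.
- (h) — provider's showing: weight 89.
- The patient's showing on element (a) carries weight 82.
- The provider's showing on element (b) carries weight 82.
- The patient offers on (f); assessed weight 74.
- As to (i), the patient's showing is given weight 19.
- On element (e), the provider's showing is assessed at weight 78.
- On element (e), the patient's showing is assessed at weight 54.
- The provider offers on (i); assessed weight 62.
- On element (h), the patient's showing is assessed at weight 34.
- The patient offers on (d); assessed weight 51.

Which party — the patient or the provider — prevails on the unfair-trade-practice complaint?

patient

— Issue I —
Stage I.1 — burden on patient; standard: clear and convincing evidence (weight exceeds 77).
    (a): 82 − 4 = 78 > 77 [met]
  The patient carries Stage I.1; the provider now bears the burden.
Stage I.2 — burden on provider; standard: clear and convincing evidence (weight exceeds 77).
    (b): 82 − 12 = 70 ≤ 77 [not met]
  Not every element is met, so the provider fails to carry Stage I.2.
So the patient prevails on this issue.
— Issue II —
Stage II.1 (patient, a more-likely-than-not showing, weight is at least 50): (c) 51 ≥ 50 — meets; (d) 51 ≥ 50 — meets.
  Stage II.1 carried; the burden shifts to the provider.
Stage II.2 (provider, a production showing, weight is at least 25): (e) net 78−54=24 < 25 — fails.
  Stage II.2 not carried; the provider fails its burden.
The analysis ends at Stage II.2; the patient prevails on this issue.
— Issue III —
Stage III.1 (patient, the balance of probabilities, weight is at least 51): (f) net 74−18=56 ≥ 51 — meets; (g) 53 ≥ 51 — meets.
  The patient carries Stage III.1; the provider now bears the burden.
Stage III.2 (provider, the balance of probabilities, weight is at least 51): (h) net 89−34=55 ≥ 51 — meets; (i) net 62−19=43 < 51 — fails.
  Not every element is met, so the provider fails to carry Stage III.2.
The analysis ends at Stage III.2; the patient prevails on this issue.
Per-issue: Issue I → patient; Issue II → patient; Issue III → patient. The patient must prevail on at least one issue; overall, the patient prevails.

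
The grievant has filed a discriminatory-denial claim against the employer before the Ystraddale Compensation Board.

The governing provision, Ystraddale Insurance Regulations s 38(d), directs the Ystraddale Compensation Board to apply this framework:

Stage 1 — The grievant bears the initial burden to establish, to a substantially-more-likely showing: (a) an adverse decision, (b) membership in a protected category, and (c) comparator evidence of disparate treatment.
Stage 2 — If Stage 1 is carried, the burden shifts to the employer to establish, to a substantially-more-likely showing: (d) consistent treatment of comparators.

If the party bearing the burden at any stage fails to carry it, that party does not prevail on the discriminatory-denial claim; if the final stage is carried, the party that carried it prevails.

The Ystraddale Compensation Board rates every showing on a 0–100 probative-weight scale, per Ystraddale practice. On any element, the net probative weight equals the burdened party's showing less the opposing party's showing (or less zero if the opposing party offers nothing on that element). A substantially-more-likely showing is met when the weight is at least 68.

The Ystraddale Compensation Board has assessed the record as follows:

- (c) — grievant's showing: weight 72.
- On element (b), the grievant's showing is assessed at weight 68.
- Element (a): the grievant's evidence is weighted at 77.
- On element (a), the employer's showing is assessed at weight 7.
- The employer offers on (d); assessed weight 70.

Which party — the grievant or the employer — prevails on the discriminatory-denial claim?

employer

Stage 1 — burden on grievant; standard: a substantially-more-likely showing (weight is at least 68).
    (a): 77 − 7 = 70 ≥ 68 [met]
    (b): 68 ≥ 68 [met]
    (c): 72 ≥ 68 [met]
  Stage 1 is satisfied; the onus moves to the employer.
Stage 2 — burden on employer; standard: a substantially-more-likely showing (weight is at least 68).
    (d): 70 ≥ 68 [met]
  The employer carries the last stage.
With every stage satisfied, the employer prevails.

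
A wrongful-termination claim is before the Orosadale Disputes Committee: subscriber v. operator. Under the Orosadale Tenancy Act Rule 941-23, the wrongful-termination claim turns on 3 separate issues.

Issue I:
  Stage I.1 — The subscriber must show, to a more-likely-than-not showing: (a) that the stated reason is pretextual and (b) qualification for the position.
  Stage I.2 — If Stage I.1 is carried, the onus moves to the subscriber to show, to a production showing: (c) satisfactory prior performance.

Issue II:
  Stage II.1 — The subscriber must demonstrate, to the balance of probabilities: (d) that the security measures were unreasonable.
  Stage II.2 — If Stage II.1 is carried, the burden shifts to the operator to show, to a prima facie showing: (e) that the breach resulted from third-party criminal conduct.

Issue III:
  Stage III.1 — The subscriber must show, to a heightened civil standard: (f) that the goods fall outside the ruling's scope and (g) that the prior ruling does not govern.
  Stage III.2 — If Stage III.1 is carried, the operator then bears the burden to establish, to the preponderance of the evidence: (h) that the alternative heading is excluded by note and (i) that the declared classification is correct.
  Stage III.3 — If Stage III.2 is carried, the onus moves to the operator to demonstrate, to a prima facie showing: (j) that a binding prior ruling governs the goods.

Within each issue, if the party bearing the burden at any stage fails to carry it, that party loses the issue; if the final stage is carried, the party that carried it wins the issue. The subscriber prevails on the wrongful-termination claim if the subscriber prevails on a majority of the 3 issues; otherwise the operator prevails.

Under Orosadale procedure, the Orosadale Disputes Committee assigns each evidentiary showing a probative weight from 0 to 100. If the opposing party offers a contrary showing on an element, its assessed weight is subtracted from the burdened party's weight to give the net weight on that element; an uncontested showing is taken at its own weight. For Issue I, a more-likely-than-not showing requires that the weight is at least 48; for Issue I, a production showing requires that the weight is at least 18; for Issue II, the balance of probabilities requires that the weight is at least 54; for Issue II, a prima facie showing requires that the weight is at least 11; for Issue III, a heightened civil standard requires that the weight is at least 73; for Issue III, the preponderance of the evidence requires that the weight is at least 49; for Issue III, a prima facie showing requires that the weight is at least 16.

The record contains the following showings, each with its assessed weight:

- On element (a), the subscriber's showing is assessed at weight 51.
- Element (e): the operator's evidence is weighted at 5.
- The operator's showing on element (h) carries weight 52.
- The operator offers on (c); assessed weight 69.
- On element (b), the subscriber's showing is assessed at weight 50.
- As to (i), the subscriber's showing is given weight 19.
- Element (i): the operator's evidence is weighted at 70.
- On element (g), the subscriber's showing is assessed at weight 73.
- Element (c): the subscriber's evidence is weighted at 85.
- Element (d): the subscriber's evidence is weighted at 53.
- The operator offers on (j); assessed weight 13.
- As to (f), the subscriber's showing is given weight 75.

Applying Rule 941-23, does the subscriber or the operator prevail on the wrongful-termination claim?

— Issue I —
Stage I.1 — burden on subscriber; standard: a more-likely-than-not showing (weight is at least 48).
    (a): 51 ≥ 48 [met]
    (b): 50 ≥ 48 [met]
  All elements met. The subscriber retains the burden for Stage I.2.
Stage I.2 — burden on subscriber; standard: a production showing (weight is at least 18).
    (c): 85 − 69 = 16 < 18 [not met]
  The subscriber does not carry Stage I.2.
The analysis ends at Stage I.2; the operator prevails on this issue.
— Issue II —
Stage II.1 — burden on subscriber; standard: the balance of probabilities (weight is at least 54).
    (d): 53 < 54 [not met]
  Stage II.1 not carried; the subscriber fails its burden.
So the operator prevails on this issue.
— Issue III —
Stage III.1 (subscriber, a heightened civil standard, weight is at least 73): (f) 75 ≥ 73 — meets; (g) 73 ≥ 73 — meets.
  All elements met. The burden passes to the operator.
Stage III.2 (operator, the preponderance of the evidence, weight is at least 49): (h) 52 ≥ 49 — meets; (i) net 70−19=51 ≥ 49 — meets.
  All elements met. The operator retains the burden for Stage III.3.
Stage III.3 (operator, a prima facie showing, weight is at least 16): (j) 13 < 16 — fails.
  The operator does not carry Stage III.3.
The analysis ends at Stage III.3; the subscriber prevails on this issue.
Per-issue: Issue I → operator; Issue II → operator; Issue III → subscriber. The subscriber must prevail on a majority of issues; overall, the operator prevails.

operator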